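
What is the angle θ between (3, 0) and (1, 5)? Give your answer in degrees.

With u = (3, 0), v = (1, 5):
u·v = 3·1 + 0·5 = 3 + 0 = 3.
|u| = √(3² + 0²) = √9, |v| = √(1² + 5²) = √26, so |u||v| = √(9·26) = √234.
cos θ = (u·v)/(|u||v|) = 3/√234 ≈ 0.196116
θ = arccos(0.196116) ≈ 78.69°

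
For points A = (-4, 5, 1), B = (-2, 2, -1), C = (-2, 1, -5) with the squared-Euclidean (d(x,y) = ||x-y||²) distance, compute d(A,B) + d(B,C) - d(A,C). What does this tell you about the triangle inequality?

d(A,B) = 2² + 3² + 2² = 17, d(B,C) = 0² + 1² + 4² = 17, d(A,C) = 2² + 4² + 6² = 56.
d(A,B) + d(B,C) - d(A,C) = 17 + 17 - 56 = 34 - 56 = -22. This is < 0, so the triangle inequality FAILS for these points (squared-Euclidean is not a metric).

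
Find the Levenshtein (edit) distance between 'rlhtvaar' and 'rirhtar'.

Let D[i][j] be the edit distance between the first i characters of 'rlhtvaar' and the first j characters of 'rirhtar', with D[i][0] = i, D[0][j] = j, and D[i][j] = D[i-1][j-1] if the characters match, else 1 + min(D[i-1][j], D[i][j-1], D[i-1][j-1]). Filling the table (rows: prefixes of 'rlhtvaar', columns: prefixes of 'rirhtar'):
     ε  r  i  r  h  t  a  r
  ε  0  1  2  3  4  5  6  7
  r  1  0  1  2  3  4  5  6
  l  2  1  1  2  3  4  5  6
  h  3  2  2  2  2  3  4  5
  t  4  3  3  3  3  2  3  4
  v  5  4  4  4  4  3  3  4
  a  6  5  5  5  5  4  3  4
  a  7  6  6  6  6  5  4  4
  r  8  7  7  6  7  6  5  4
The bottom-right entry gives D[8][7] = 4, so no sequence of fewer than 4 edits works. Backtracking through the table gives one optimal edit sequence (4 edits):
  rlhtvaar → rilhtvaar (ins i @2)
  rilhtvaar → rirhtvaar (sub l→r @3)
  rirhtvaar → rirhtaar (del v @6)
  rirhtaar → rirhtar (del a @6)
Edit distance = 4.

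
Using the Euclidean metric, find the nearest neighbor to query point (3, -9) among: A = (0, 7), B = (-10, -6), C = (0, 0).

Distances: d(A) ≈ 16.2788, d(B) ≈ 13.3417, d(C) ≈ 9.4868. Nearest: C = (0, 0) with distance 9.4868.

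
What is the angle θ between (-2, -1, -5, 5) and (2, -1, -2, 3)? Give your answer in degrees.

With u = (-2, -1, -5, 5), v = (2, -1, -2, 3):
u·v = (-2)·2 + (-1)·(-1) + (-5)·(-2) + 5·3 = (-4) + 1 + 10 + 15 = 22.
|u| = √((-2)² + (-1)² + (-5)² + 5²) = √55, |v| = √(2² + (-1)² + (-2)² + 3²) = √18, so |u||v| = √(55·18) = √990.
cos θ = (u·v)/(|u||v|) = 22/√990 ≈ 0.699206
θ = arccos(0.699206) ≈ 45.64°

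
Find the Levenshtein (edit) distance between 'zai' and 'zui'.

Let D[i][j] be the edit distance between the first i characters of 'zai' and the first j characters of 'zui', with D[i][0] = i, D[0][j] = j, and D[i][j] = D[i-1][j-1] if the characters match, else 1 + min(D[i-1][j], D[i][j-1], D[i-1][j-1]). Filling the table (rows: prefixes of 'zai', columns: prefixes of 'zui'):
     ε  z  u  i
  ε  0  1  2  3
  z  1  0  1  2
  a  2  1  1  2
  i  3  2  2  1
The bottom-right entry gives D[3][3] = 1, so no sequence of fewer than 1 edit works. Backtracking through the table gives one optimal edit sequence (1 edit):
  zai → zui (sub a→u @2)
Edit distance = 1.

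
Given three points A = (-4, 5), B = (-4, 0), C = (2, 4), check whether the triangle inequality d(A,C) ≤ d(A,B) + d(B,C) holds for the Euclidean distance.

d(A,B) = √(0² + 5²) = √25 = 5, d(B,C) = √(6² + 4²) = √52 ≈ 7.2111, d(A,C) = √(6² + 1²) = √37 ≈ 6.0828.
d(A,C) ≈ 6.0828 ≤ 5 + 7.2111 = 12.2111. Triangle inequality is satisfied.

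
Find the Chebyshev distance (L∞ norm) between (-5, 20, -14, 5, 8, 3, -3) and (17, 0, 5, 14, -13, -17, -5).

max(|x_i - y_i|) = max(|-5 - 17|, |20 - 0|, |-14 - 5|, |5 - 14|, |8 - (-13)|, |3 - (-17)|, |-3 - (-5)|) = max(22, 20, 19, 9, 21, 20, 2) = 22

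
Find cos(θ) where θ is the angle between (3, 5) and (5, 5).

With u = (3, 5), v = (5, 5):
u·v = 3·5 + 5·5 = 15 + 25 = 40.
|u| = √(3² + 5²) = √34, |v| = √(5² + 5²) = √50, so |u||v| = √(34·50) = √1700.
cos θ = (u·v)/(|u||v|) = 40/√1700 ≈ 0.9701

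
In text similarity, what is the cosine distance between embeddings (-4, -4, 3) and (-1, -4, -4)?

With u = (-4, -4, 3), v = (-1, -4, -4):
u·v = (-4)·(-1) + (-4)·(-4) + 3·(-4) = 4 + 16 + (-12) = 8.
|u| = √((-4)² + (-4)² + 3²) = √41, |v| = √((-1)² + (-4)² + (-4)²) = √33, so |u||v| = √(41·33) = √1353.
cos θ = (u·v)/(|u||v|) = 8/√1353 ≈ 0.2175
Cosine distance = 1 - cos θ ≈ 1 - 0.2175 = 0.7825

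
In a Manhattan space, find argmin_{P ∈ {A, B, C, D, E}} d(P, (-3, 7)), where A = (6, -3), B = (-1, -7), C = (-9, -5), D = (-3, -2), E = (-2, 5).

Distances: d(A) = 19, d(B) = 16, d(C) = 18, d(D) = 9, d(E) = 3. Nearest: E = (-2, 5) with distance 3.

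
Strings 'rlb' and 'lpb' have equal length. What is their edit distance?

Let D[i][j] be the edit distance between the first i characters of 'rlb' and the first j characters of 'lpb', with D[i][0] = i, D[0][j] = j, and D[i][j] = D[i-1][j-1] if the characters match, else 1 + min(D[i-1][j], D[i][j-1], D[i-1][j-1]). Filling the table (rows: prefixes of 'rlb', columns: prefixes of 'lpb'):
     ε  l  p  b
  ε  0  1  2  3
  r  1  1  2  3
  l  2  1  2  3
  b  3  2  2  2
The bottom-right entry gives D[3][3] = 2, so no sequence of fewer than 2 edits works. Backtracking through the table gives one optimal edit sequence (2 edits):
  rlb → llb (sub r→l @1)
  llb → lpb (sub l→p @2)
Edit distance = 2.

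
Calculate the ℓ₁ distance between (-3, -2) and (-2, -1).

Σ|x_i - y_i| = |-3 - (-2)| + |-2 - (-1)| = 1 + 1 = 2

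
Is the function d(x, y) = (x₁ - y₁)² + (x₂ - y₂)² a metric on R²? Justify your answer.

No. The squared Euclidean distance fails the triangle inequality. Counterexample: x = (0, 0), y = (4, 3), z = (8, 6). d(x,z) = 8² + 6² = 100, but d(x,y) + d(y,z) = (4² + 3²) + (4² + 3²) = 25 + 25 = 50. Since 100 > 50, the triangle inequality is violated. (Note: √d, the ordinary Euclidean distance, IS a metric.)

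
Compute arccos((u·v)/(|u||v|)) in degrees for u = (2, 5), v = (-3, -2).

With u = (2, 5), v = (-3, -2):
u·v = 2·(-3) + 5·(-2) = (-6) + (-10) = -16.
|u| = √(2² + 5²) = √29, |v| = √((-3)² + (-2)²) = √13, so |u||v| = √(29·13) = √377.
cos θ = (u·v)/(|u||v|) = -16/√377 ≈ -0.824042
θ = arccos(-0.824042) ≈ 145.49°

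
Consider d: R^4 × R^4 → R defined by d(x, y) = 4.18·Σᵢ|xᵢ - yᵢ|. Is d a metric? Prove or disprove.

Yes. The L1 (Manhattan) norm induces a metric on R^4, and multiplying a metric by a positive constant 4.18 > 0 preserves all four axioms: non-negativity (4.18·||x-y|| ≥ 0), identity (4.18·||x-y|| = 0 ⟺ ||x-y|| = 0 ⟺ x = y), symmetry (||x-y|| = ||y-x||), and the triangle inequality (4.18·||x-z|| ≤ 4.18·||x-y|| + 4.18·||y-z||). So d is a metric.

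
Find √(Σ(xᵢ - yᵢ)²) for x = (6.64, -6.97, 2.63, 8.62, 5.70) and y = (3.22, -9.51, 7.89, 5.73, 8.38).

√(Σ(x_i - y_i)²) = √((6.64 - 3.22)² + (-6.97 - (-9.51))² + (2.63 - 7.89)² + (8.62 - 5.73)² + (5.7 - 8.38)²)
= √(3.42² + 2.54² + (-5.26)² + 2.89² + (-2.68)²) = √(11.6964 + 6.4516 + 27.6676 + 8.3521 + 7.1824) = √61.3501 ≈ 7.8326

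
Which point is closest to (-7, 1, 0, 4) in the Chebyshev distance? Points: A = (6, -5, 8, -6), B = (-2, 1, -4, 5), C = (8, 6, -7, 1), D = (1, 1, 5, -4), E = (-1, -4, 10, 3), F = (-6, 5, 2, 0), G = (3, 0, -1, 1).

Distances: d(A) = 13, d(B) = 5, d(C) = 15, d(D) = 8, d(E) = 10, d(F) = 4, d(G) = 10. Nearest: F = (-6, 5, 2, 0) with distance 4.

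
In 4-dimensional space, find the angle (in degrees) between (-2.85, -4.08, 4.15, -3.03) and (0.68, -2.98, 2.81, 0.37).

With u = (-2.85, -4.08, 4.15, -3.03), v = (0.68, -2.98, 2.81, 0.37):
u·v = (-2.85)·0.68 + (-4.08)·(-2.98) + 4.15·2.81 + (-3.03)·0.37 = (-1.938) + 12.1584 + 11.6615 + (-1.1211) = 20.7608.
|u| = √((-2.85)² + (-4.08)² + 4.15² + (-3.03)²) = √(8.1225 + 16.6464 + 17.2225 + 9.1809) = √51.1723, |v| = √(0.68² + (-2.98)² + 2.81² + 0.37²) = √(0.4624 + 8.8804 + 7.8961 + 0.1369) = √17.3758.
cos θ = (u·v)/(|u||v|) = 20.7608/(√51.1723·√17.3758) ≈ 0.696232
θ = arccos(0.696232) ≈ 45.87°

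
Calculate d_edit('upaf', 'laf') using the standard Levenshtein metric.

Let D[i][j] be the edit distance between the first i characters of 'upaf' and the first j characters of 'laf', with D[i][0] = i, D[0][j] = j, and D[i][j] = D[i-1][j-1] if the characters match, else 1 + min(D[i-1][j], D[i][j-1], D[i-1][j-1]). Filling the table (rows: prefixes of 'upaf', columns: prefixes of 'laf'):
     ε  l  a  f
  ε  0  1  2  3
  u  1  1  2  3
  p  2  2  2  3
  a  3  3  2  3
  f  4  4  3  2
The bottom-right entry gives D[4][3] = 2, so no sequence of fewer than 2 edits works. Backtracking through the table gives one optimal edit sequence (2 edits):
  upaf → paf (del u @1)
  paf → laf (sub p→l @1)
Edit distance = 2.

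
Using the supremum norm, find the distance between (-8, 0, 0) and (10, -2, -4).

max(|x_i - y_i|) = max(|-8 - 10|, |0 - (-2)|, |0 - (-4)|) = max(18, 2, 4) = 18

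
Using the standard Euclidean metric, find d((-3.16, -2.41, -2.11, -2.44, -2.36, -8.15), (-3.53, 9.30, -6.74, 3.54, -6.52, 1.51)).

√(Σ(x_i - y_i)²) = √((-3.16 - (-3.53))² + (-2.41 - 9.3)² + (-2.11 - (-6.74))² + (-2.44 - 3.54)² + (-2.36 - (-6.52))² + (-8.15 - 1.51)²)
= √(0.37² + (-11.71)² + 4.63² + (-5.98)² + 4.16² + (-9.66)²) = √(0.1369 + 137.1241 + 21.4369 + 35.7604 + 17.3056 + 93.3156) = √305.0795 ≈ 17.4665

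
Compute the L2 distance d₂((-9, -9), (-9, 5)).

√(Σ(x_i - y_i)²) = √((-9 - (-9))² + (-9 - 5)²)
= √(0² + (-14)²) = √(0 + 196) = √196 = 14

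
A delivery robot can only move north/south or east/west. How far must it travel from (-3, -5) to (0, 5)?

Σ|x_i - y_i| = |-3 - 0| + |-5 - 5| = 3 + 10 = 13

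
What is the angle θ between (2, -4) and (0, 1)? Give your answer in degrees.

With u = (2, -4), v = (0, 1):
u·v = 2·0 + (-4)·1 = 0 + (-4) = -4.
|u| = √(2² + (-4)²) = √20, |v| = √(0² + 1²) = √1, so |u||v| = √(20·1) = √20.
cos θ = (u·v)/(|u||v|) = -4/√20 ≈ -0.894427
θ = arccos(-0.894427) ≈ 153.43°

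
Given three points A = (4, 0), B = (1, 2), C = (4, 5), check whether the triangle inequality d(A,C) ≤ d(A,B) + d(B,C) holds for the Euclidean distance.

d(A,B) = √(3² + 2²) = √13 ≈ 3.6056, d(B,C) = √(3² + 3²) = √18 ≈ 4.2426, d(A,C) = √(0² + 5²) = √25 = 5.
d(A,C) = 5 ≤ 3.6056 + 4.2426 = 7.8482. Triangle inequality is satisfied.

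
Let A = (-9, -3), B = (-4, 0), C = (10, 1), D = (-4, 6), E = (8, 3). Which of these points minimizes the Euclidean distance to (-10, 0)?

Distances: d(A) ≈ 3.1623, d(B) = 6, d(C) ≈ 20.025, d(D) ≈ 8.4853, d(E) ≈ 18.2483. Nearest: A = (-9, -3) with distance 3.1623.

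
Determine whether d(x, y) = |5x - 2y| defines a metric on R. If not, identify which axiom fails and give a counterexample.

No. d fails symmetry: d(6, 2) = |5·6 - 2·2| = |26| = 26, but d(2, 6) = |5·2 - 2·6| = |-2| = 2. Since 26 ≠ 2, d(x,y) ≠ d(y,x) in general.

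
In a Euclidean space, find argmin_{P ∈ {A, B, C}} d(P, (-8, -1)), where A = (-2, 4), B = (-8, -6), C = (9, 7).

Distances: d(A) ≈ 7.8102, d(B) = 5, d(C) ≈ 18.7883. Nearest: B = (-8, -6) with distance 5.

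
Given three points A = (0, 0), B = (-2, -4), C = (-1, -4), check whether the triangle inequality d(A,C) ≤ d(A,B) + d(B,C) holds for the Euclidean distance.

d(A,B) = √(2² + 4²) = √20 ≈ 4.4721, d(B,C) = √(1² + 0²) = √1 = 1, d(A,C) = √(1² + 4²) = √17 ≈ 4.1231.
d(A,C) ≈ 4.1231 ≤ 4.4721 + 1 = 5.4721. Triangle inequality is satisfied.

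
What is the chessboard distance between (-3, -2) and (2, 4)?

max(|x_i - y_i|) = max(|-3 - 2|, |-2 - 4|) = max(5, 6) = 6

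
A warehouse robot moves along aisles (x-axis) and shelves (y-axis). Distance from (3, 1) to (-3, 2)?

Σ|x_i - y_i| = |3 - (-3)| + |1 - 2| = 6 + 1 = 7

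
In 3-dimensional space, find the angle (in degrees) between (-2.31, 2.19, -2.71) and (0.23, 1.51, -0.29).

With u = (-2.31, 2.19, -2.71), v = (0.23, 1.51, -0.29):
u·v = (-2.31)·0.23 + 2.19·1.51 + (-2.71)·(-0.29) = (-0.5313) + 3.3069 + 0.7859 = 3.5615.
|u| = √((-2.31)² + 2.19² + (-2.71)²) = √(5.3361 + 4.7961 + 7.3441) = √17.4763, |v| = √(0.23² + 1.51² + (-0.29)²) = √(0.0529 + 2.2801 + 0.0841) = √2.4171.
cos θ = (u·v)/(|u||v|) = 3.5615/(√17.4763·√2.4171) ≈ 0.547975
θ = arccos(0.547975) ≈ 56.77°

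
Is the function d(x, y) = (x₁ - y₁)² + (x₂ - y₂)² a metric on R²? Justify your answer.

No. The squared Euclidean distance fails the triangle inequality. Counterexample: x = (0, 0), y = (5, 3), z = (10, 6). d(x,z) = 10² + 6² = 136, but d(x,y) + d(y,z) = (5² + 3²) + (5² + 3²) = 34 + 34 = 68. Since 136 > 68, the triangle inequality is violated. (Note: √d, the ordinary Euclidean distance, IS a metric.)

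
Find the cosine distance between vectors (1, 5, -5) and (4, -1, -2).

With u = (1, 5, -5), v = (4, -1, -2):
u·v = 1·4 + 5·(-1) + (-5)·(-2) = 4 + (-5) + 10 = 9.
|u| = √(1² + 5² + (-5)²) = √51, |v| = √(4² + (-1)² + (-2)²) = √21, so |u||v| = √(51·21) = √1071.
cos θ = (u·v)/(|u||v|) = 9/√1071 ≈ 0.275
Cosine distance = 1 - cos θ ≈ 1 - 0.275 = 0.725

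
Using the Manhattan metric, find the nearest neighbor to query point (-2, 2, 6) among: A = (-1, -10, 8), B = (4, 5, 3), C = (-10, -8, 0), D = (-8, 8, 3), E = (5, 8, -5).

Distances: d(A) = 15, d(B) = 12, d(C) = 24, d(D) = 15, d(E) = 24. Nearest: B = (4, 5, 3) with distance 12.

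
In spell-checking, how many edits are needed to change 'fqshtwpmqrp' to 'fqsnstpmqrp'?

Let D[i][j] be the edit distance between the first i characters of 'fqshtwpmqrp' and the first j characters of 'fqsnstpmqrp', with D[i][0] = i, D[0][j] = j, and D[i][j] = D[i-1][j-1] if the characters match, else 1 + min(D[i-1][j], D[i][j-1], D[i-1][j-1]). Filling the table (rows: prefixes of 'fqshtwpmqrp', columns: prefixes of 'fqsnstpmqrp'):
     ε  f  q  s  n  s  t  p  m  q  r  p
  ε  0  1  2  3  4  5  6  7  8  9 10 11
  f  1  0  1  2  3  4  5  6  7  8  9 10
  q  2  1  0  1  2  3  4  5  6  7  8  9
  s  3  2  1  0  1  2  3  4  5  6  7  8
  h  4  3  2  1  1  2  3  4  5  6  7  8
  t  5  4  3  2  2  2  2  3  4  5  6  7
  w  6  5  4  3  3  3  3  3  4  5  6  7
  p  7  6  5  4  4  4  4  3  4  5  6  6
  m  8  7  6  5  5  5  5  4  3  4  5  6
  q  9  8  7  6  6  6  6  5  4  3  4  5
  r 10  9  8  7  7  7  7  6  5  4  3  4
  p 11 10  9  8  8  8  8  7  6  5  4  3
The bottom-right entry gives D[11][11] = 3, so no sequence of fewer than 3 edits works. Backtracking through the table gives one optimal edit sequence (3 edits):
  fqshtwpmqrp → fqsntwpmqrp (sub h→n @4)
  fqsntwpmqrp → fqsnswpmqrp (sub t→s @5)
  fqsnswpmqrp → fqsnstpmqrp (sub w→t @6)
Edit distance = 3.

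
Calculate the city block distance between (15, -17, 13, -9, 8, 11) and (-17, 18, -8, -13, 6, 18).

Σ|x_i - y_i| = |15 - (-17)| + |-17 - 18| + |13 - (-8)| + |-9 - (-13)| + |8 - 6| + |11 - 18| = 32 + 35 + 21 + 4 + 2 + 7 = 101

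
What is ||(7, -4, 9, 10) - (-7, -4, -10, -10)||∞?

max(|x_i - y_i|) = max(|7 - (-7)|, |-4 - (-4)|, |9 - (-10)|, |10 - (-10)|) = max(14, 0, 19, 20) = 20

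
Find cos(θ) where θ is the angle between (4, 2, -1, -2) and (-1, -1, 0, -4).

With u = (4, 2, -1, -2), v = (-1, -1, 0, -4):
u·v = 4·(-1) + 2·(-1) + (-1)·0 + (-2)·(-4) = (-4) + (-2) + 0 + 8 = 2.
|u| = √(4² + 2² + (-1)² + (-2)²) = √25, |v| = √((-1)² + (-1)² + 0² + (-4)²) = √18, so |u||v| = √(25·18) = √450.
cos θ = (u·v)/(|u||v|) = 2/√450 ≈ 0.0943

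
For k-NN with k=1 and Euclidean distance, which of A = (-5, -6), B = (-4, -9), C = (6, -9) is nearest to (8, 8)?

Distances: d(A) ≈ 19.105, d(B) ≈ 20.8087, d(C) ≈ 17.1172. Nearest: C = (6, -9) with distance 17.1172.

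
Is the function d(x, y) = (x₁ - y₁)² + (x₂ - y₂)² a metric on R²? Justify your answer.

No. The squared Euclidean distance fails the triangle inequality. Counterexample: x = (0, 0), y = (3, 1), z = (6, 2). d(x,z) = 6² + 2² = 40, but d(x,y) + d(y,z) = (3² + 1²) + (3² + 1²) = 10 + 10 = 20. Since 40 > 20, the triangle inequality is violated. (Note: √d, the ordinary Euclidean distance, IS a metric.)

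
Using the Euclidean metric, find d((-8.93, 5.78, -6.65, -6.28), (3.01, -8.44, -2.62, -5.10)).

√(Σ(x_i - y_i)²) = √((-8.93 - 3.01)² + (5.78 - (-8.44))² + (-6.65 - (-2.62))² + (-6.28 - (-5.1))²)
= √((-11.94)² + 14.22² + (-4.03)² + (-1.18)²) = √(142.5636 + 202.2084 + 16.2409 + 1.3924) = √362.4053 ≈ 19.0369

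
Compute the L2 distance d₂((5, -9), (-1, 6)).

√(Σ(x_i - y_i)²) = √((5 - (-1))² + (-9 - 6)²)
= √(6² + (-15)²) = √(36 + 225) = √261 ≈ 16.1555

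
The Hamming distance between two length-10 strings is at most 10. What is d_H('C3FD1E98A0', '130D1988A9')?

Differing positions: 1, 3, 6, 7, 10. Hamming distance = 5. The maximum possible Hamming distance for length-10 strings is 10, so d_H/10 = 5/10 = 0.5.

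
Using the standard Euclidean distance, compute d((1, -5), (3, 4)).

(Σ|x_i - y_i|^2)^(1/2) = (|1 - 3|^2 + |-5 - 4|^2)^(1/2)
= (2^2 + 9^2)^(1/2) = (4 + 81)^(1/2) = (85)^(1/2) ≈ 9.2195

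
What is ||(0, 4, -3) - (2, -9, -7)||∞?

max(|x_i - y_i|) = max(|0 - 2|, |4 - (-9)|, |-3 - (-7)|) = max(2, 13, 4) = 13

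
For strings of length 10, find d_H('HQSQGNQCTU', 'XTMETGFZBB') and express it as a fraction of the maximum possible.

Differing positions: 1, 2, 3, 4, 5, 6, 7, 8, 9, 10. Hamming distance = 10. The maximum possible Hamming distance for length-10 strings is 10, so d_H/10 = 10/10 = 1.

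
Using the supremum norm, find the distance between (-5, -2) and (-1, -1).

max(|x_i - y_i|) = max(|-5 - (-1)|, |-2 - (-1)|) = max(4, 1) = 4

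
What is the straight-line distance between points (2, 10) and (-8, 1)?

√(Σ(x_i - y_i)²) = √((2 - (-8))² + (10 - 1)²)
= √(10² + 9²) = √(100 + 81) = √181 ≈ 13.4536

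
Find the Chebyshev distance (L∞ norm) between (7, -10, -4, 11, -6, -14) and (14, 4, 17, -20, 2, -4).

max(|x_i - y_i|) = max(|7 - 14|, |-10 - 4|, |-4 - 17|, |11 - (-20)|, |-6 - 2|, |-14 - (-4)|) = max(7, 14, 21, 31, 8, 10) = 31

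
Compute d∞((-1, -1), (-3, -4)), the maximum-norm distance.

max(|x_i - y_i|) = max(|-1 - (-3)|, |-1 - (-4)|) = max(2, 3) = 3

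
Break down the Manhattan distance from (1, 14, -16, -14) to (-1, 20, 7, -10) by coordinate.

Σ|x_i - y_i| = |1 - (-1)| + |14 - 20| + |-16 - 7| + |-14 - (-10)| = 2 + 6 + 23 + 4 = 35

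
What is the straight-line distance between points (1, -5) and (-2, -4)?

√(Σ(x_i - y_i)²) = √((1 - (-2))² + (-5 - (-4))²)
= √(3² + (-1)²) = √(9 + 1) = √10 ≈ 3.1623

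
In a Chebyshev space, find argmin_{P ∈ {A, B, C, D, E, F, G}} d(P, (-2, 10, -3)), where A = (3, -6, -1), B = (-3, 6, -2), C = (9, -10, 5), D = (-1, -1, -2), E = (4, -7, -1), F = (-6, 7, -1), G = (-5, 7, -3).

Distances: d(A) = 16, d(B) = 4, d(C) = 20, d(D) = 11, d(E) = 17, d(F) = 4, d(G) = 3. Nearest: G = (-5, 7, -3) with distance 3.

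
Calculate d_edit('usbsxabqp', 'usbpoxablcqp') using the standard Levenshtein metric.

Let D[i][j] be the edit distance between the first i characters of 'usbsxabqp' and the first j characters of 'usbpoxablcqp', with D[i][0] = i, D[0][j] = j, and D[i][j] = D[i-1][j-1] if the characters match, else 1 + min(D[i-1][j], D[i][j-1], D[i-1][j-1]). Filling the table (rows: prefixes of 'usbsxabqp', columns: prefixes of 'usbpoxablcqp'):
     ε  u  s  b  p  o  x  a  b  l  c  q  p
  ε  0  1  2  3  4  5  6  7  8  9 10 11 12
  u  1  0  1  2  3  4  5  6  7  8  9 10 11
  s  2  1  0  1  2  3  4  5  6  7  8  9 10
  b  3  2  1  0  1  2  3  4  5  6  7  8  9
  s  4  3  2  1  1  2  3  4  5  6  7  8  9
  x  5  4  3  2  2  2  2  3  4  5  6  7  8
  a  6  5  4  3  3  3  3  2  3  4  5  6  7
  b  7  6  5  4  4  4  4  3  2  3  4  5  6
  q  8  7  6  5  5  5  5  4  3  3  4  4  5
  p  9  8  7  6  5  6  6  5  4  4  4  5  4
The bottom-right entry gives D[9][12] = 4, so no sequence of fewer than 4 edits works. Backtracking through the table gives one optimal edit sequence (4 edits):
  usbsxabqp → usbpsxabqp (ins p @4)
  usbpsxabqp → usbpoxabqp (sub s→o @5)
  usbpoxabqp → usbpoxablqp (ins l @9)
  usbpoxablqp → usbpoxablcqp (ins c @10)
Edit distance = 4.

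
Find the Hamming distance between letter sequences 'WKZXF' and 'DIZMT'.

Differing positions: 1, 2, 4, 5. Hamming distance = 4.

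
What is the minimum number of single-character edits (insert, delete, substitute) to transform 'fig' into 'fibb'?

Let D[i][j] be the edit distance between the first i characters of 'fig' and the first j characters of 'fibb', with D[i][0] = i, D[0][j] = j, and D[i][j] = D[i-1][j-1] if the characters match, else 1 + min(D[i-1][j], D[i][j-1], D[i-1][j-1]). Filling the table (rows: prefixes of 'fig', columns: prefixes of 'fibb'):
     ε  f  i  b  b
  ε  0  1  2  3  4
  f  1  0  1  2  3
  i  2  1  0  1  2
  g  3  2  1  1  2
The bottom-right entry gives D[3][4] = 2, so no sequence of fewer than 2 edits works. Backtracking through the table gives one optimal edit sequence (2 edits):
  fig → fibg (ins b @3)
  fibg → fibb (sub g→b @4)
Edit distance = 2.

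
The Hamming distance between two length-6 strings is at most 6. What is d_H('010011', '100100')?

Differing positions: 1, 2, 4, 5, 6. Hamming distance = 5. The maximum possible Hamming distance for length-6 strings is 6, so d_H/6 = 5/6 ≈ 0.8333.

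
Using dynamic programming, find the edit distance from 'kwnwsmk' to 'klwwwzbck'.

Let D[i][j] be the edit distance between the first i characters of 'kwnwsmk' and the first j characters of 'klwwwzbck', with D[i][0] = i, D[0][j] = j, and D[i][j] = D[i-1][j-1] if the characters match, else 1 + min(D[i-1][j], D[i][j-1], D[i-1][j-1]). Filling the table (rows: prefixes of 'kwnwsmk', columns: prefixes of 'klwwwzbck'):
     ε  k  l  w  w  w  z  b  c  k
  ε  0  1  2  3  4  5  6  7  8  9
  k  1  0  1  2  3  4  5  6  7  8
  w  2  1  1  1  2  3  4  5  6  7
  n  3  2  2  2  2  3  4  5  6  7
  w  4  3  3  2  2  2  3  4  5  6
  s  5  4  4  3  3  3  3  4  5  6
  m  6  5  5  4  4  4  4  4  5  6
  k  7  6  6  5  5  5  5  5  5  5
The bottom-right entry gives D[7][9] = 5, so no sequence of fewer than 5 edits works. Backtracking through the table gives one optimal edit sequence (5 edits):
  kwnwsmk → klwnwsmk (ins l @2)
  klwnwsmk → klwwwsmk (sub n→w @4)
  klwwwsmk → klwwwzsmk (ins z @6)
  klwwwzsmk → klwwwzbmk (sub s→b @7)
  klwwwzbmk → klwwwzbck (sub m→c @8)
Edit distance = 5.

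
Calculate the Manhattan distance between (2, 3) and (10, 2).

Σ|x_i - y_i| = |2 - 10| + |3 - 2| = 8 + 1 = 9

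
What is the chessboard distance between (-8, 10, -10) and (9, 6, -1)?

max(|x_i - y_i|) = max(|-8 - 9|, |10 - 6|, |-10 - (-1)|) = max(17, 4, 9) = 17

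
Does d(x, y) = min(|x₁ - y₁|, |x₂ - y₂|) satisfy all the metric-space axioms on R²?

No. d fails identity of indiscernibles: take x = (-3, 0) and y = (-3, 2). Then d(x,y) = min(|-3 - (-3)|, |0 - 2|) = min(0, 2) = 0, yet x ≠ y.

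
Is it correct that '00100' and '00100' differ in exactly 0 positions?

Differing positions: none. Hamming distance = 0, so the claim is true.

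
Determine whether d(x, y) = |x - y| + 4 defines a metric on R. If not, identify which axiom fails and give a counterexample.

No. d fails identity of indiscernibles (specifically d(x,x) = 0): d(2, 2) = |2 - 2| + 4 = 0 + 4 = 4 ≠ 0.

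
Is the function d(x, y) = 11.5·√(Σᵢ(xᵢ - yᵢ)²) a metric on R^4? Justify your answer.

Yes. The L2 (Euclidean) norm induces a metric on R^4, and multiplying a metric by a positive constant 11.5 > 0 preserves all four axioms: non-negativity (11.5·||x-y|| ≥ 0), identity (11.5·||x-y|| = 0 ⟺ ||x-y|| = 0 ⟺ x = y), symmetry (||x-y|| = ||y-x||), and the triangle inequality (11.5·||x-z|| ≤ 11.5·||x-y|| + 11.5·||y-z||). So d is a metric.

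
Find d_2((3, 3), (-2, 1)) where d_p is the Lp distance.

(Σ|x_i - y_i|^2)^(1/2) = (|3 - (-2)|^2 + |3 - 1|^2)^(1/2)
= (5^2 + 2^2)^(1/2) = (25 + 4)^(1/2) = (29)^(1/2) ≈ 5.3852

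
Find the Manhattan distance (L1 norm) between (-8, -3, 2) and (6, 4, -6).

Σ|x_i - y_i| = |-8 - 6| + |-3 - 4| + |2 - (-6)| = 14 + 7 + 8 = 29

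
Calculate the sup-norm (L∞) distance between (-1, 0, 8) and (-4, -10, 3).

max(|x_i - y_i|) = max(|-1 - (-4)|, |0 - (-10)|, |8 - 3|) = max(3, 10, 5) = 10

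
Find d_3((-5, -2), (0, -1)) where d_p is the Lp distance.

(Σ|x_i - y_i|^3)^(1/3) = (|-5 - 0|^3 + |-2 - (-1)|^3)^(1/3)
= (5^3 + 1^3)^(1/3) = (125 + 1)^(1/3) = (126)^(1/3) ≈ 5.0133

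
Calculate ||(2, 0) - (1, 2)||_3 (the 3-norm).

(Σ|x_i - y_i|^3)^(1/3) = (|2 - 1|^3 + |0 - 2|^3)^(1/3)
= (1^3 + 2^3)^(1/3) = (1 + 8)^(1/3) = (9)^(1/3) ≈ 2.0801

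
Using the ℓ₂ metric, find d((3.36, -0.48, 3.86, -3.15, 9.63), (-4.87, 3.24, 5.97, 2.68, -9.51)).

√(Σ(x_i - y_i)²) = √((3.36 - (-4.87))² + (-0.48 - 3.24)² + (3.86 - 5.97)² + (-3.15 - 2.68)² + (9.63 - (-9.51))²)
= √(8.23² + (-3.72)² + (-2.11)² + (-5.83)² + 19.14²) = √(67.7329 + 13.8384 + 4.4521 + 33.9889 + 366.3396) = √486.3519 ≈ 22.0534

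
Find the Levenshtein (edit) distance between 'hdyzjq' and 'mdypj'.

Let D[i][j] be the edit distance between the first i characters of 'hdyzjq' and the first j characters of 'mdypj', with D[i][0] = i, D[0][j] = j, and D[i][j] = D[i-1][j-1] if the characters match, else 1 + min(D[i-1][j], D[i][j-1], D[i-1][j-1]). Filling the table (rows: prefixes of 'hdyzjq', columns: prefixes of 'mdypj'):
     ε  m  d  y  p  j
  ε  0  1  2  3  4  5
  h  1  1  2  3  4  5
  d  2  2  1  2  3  4
  y  3  3  2  1  2  3
  z  4  4  3  2  2  3
  j  5  5  4  3  3  2
  q  6  6  5  4  4  3
The bottom-right entry gives D[6][5] = 3, so no sequence of fewer than 3 edits works. Backtracking through the table gives one optimal edit sequence (3 edits):
  hdyzjq → mdyzjq (sub h→m @1)
  mdyzjq → mdypjq (sub z→p @4)
  mdypjq → mdypj (del q @6)
Edit distance = 3.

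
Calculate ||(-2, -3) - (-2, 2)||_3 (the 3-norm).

(Σ|x_i - y_i|^3)^(1/3) = (|-2 - (-2)|^3 + |-3 - 2|^3)^(1/3)
= (0^3 + 5^3)^(1/3) = (0 + 125)^(1/3) = (125)^(1/3) = 5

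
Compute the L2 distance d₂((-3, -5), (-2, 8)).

√(Σ(x_i - y_i)²) = √((-3 - (-2))² + (-5 - 8)²)
= √((-1)² + (-13)²) = √(1 + 169) = √170 ≈ 13.0384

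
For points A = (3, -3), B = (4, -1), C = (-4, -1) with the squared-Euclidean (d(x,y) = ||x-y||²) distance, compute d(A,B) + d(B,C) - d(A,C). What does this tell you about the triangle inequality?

d(A,B) = 1² + 2² = 5, d(B,C) = 8² + 0² = 64, d(A,C) = 7² + 2² = 53.
d(A,B) + d(B,C) - d(A,C) = 5 + 64 - 53 = 69 - 53 = 16. This is ≥ 0, so the triangle inequality holds for these points.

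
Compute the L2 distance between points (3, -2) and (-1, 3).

(Σ|x_i - y_i|^2)^(1/2) = (|3 - (-1)|^2 + |-2 - 3|^2)^(1/2)
= (4^2 + 5^2)^(1/2) = (16 + 25)^(1/2) = (41)^(1/2) ≈ 6.4031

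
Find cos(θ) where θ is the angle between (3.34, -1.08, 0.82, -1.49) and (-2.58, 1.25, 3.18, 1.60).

With u = (3.34, -1.08, 0.82, -1.49), v = (-2.58, 1.25, 3.18, 1.60):
u·v = 3.34·(-2.58) + (-1.08)·1.25 + 0.82·3.18 + (-1.49)·1.6 = (-8.6172) + (-1.35) + 2.6076 + (-2.384) = -9.7436.
|u| = √(3.34² + (-1.08)² + 0.82² + (-1.49)²) = √(11.1556 + 1.1664 + 0.6724 + 2.2201) = √15.2145, |v| = √((-2.58)² + 1.25² + 3.18² + 1.6²) = √(6.6564 + 1.5625 + 10.1124 + 2.56) = √20.8913.
cos θ = (u·v)/(|u||v|) = -9.7436/(√15.2145·√20.8913) ≈ -0.5465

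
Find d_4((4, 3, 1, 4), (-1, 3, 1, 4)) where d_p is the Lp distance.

(Σ|x_i - y_i|^4)^(1/4) = (|4 - (-1)|^4 + |3 - 3|^4 + |1 - 1|^4 + |4 - 4|^4)^(1/4)
= (5^4 + 0^4 + 0^4 + 0^4)^(1/4) = (625 + 0 + 0 + 0)^(1/4) = (625)^(1/4) = 5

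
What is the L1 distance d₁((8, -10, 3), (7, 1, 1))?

Σ|x_i - y_i| = |8 - 7| + |-10 - 1| + |3 - 1| = 1 + 11 + 2 = 14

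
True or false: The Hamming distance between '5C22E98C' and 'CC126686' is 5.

Differing positions: 1, 3, 5, 6, 8. Hamming distance = 5, so the claim is true.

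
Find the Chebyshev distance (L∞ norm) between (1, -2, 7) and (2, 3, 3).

max(|x_i - y_i|) = max(|1 - 2|, |-2 - 3|, |7 - 3|) = max(1, 5, 4) = 5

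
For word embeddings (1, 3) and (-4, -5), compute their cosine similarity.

With u = (1, 3), v = (-4, -5):
u·v = 1·(-4) + 3·(-5) = (-4) + (-15) = -19.
|u| = √(1² + 3²) = √10, |v| = √((-4)² + (-5)²) = √41, so |u||v| = √(10·41) = √410.
cos θ = (u·v)/(|u||v|) = -19/√410 ≈ -0.9383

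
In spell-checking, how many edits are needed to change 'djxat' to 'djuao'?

Let D[i][j] be the edit distance between the first i characters of 'djxat' and the first j characters of 'djuao', with D[i][0] = i, D[0][j] = j, and D[i][j] = D[i-1][j-1] if the characters match, else 1 + min(D[i-1][j], D[i][j-1], D[i-1][j-1]). Filling the table (rows: prefixes of 'djxat', columns: prefixes of 'djuao'):
     ε  d  j  u  a  o
  ε  0  1  2  3  4  5
  d  1  0  1  2  3  4
  j  2  1  0  1  2  3
  x  3  2  1  1  2  3
  a  4  3  2  2  1  2
  t  5  4  3  3  2  2
The bottom-right entry gives D[5][5] = 2, so no sequence of fewer than 2 edits works. Backtracking through the table gives one optimal edit sequence (2 edits):
  djxat → djuat (sub x→u @3)
  djuat → djuao (sub t→o @5)
Edit distance = 2.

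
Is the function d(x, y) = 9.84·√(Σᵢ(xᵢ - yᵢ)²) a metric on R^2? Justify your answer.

Yes. The L2 (Euclidean) norm induces a metric on R^2, and multiplying a metric by a positive constant 9.84 > 0 preserves all four axioms: non-negativity (9.84·||x-y|| ≥ 0), identity (9.84·||x-y|| = 0 ⟺ ||x-y|| = 0 ⟺ x = y), symmetry (||x-y|| = ||y-x||), and the triangle inequality (9.84·||x-z|| ≤ 9.84·||x-y|| + 9.84·||y-z||). So d is a metric.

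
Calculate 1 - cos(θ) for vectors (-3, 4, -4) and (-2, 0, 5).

With u = (-3, 4, -4), v = (-2, 0, 5):
u·v = (-3)·(-2) + 4·0 + (-4)·5 = 6 + 0 + (-20) = -14.
|u| = √((-3)² + 4² + (-4)²) = √41, |v| = √((-2)² + 0² + 5²) = √29, so |u||v| = √(41·29) = √1189.
cos θ = (u·v)/(|u||v|) = -14/√1189 ≈ -0.406
Cosine distance = 1 - cos θ ≈ 1 - (-0.406) = 1.406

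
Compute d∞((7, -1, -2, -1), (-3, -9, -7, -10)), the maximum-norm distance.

max(|x_i - y_i|) = max(|7 - (-3)|, |-1 - (-9)|, |-2 - (-7)|, |-1 - (-10)|) = max(10, 8, 5, 9) = 10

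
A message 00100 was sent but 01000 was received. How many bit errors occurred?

Differing positions: 2, 3. Hamming distance = 2.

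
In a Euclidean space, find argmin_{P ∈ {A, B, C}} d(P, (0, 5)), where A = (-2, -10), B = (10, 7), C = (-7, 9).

Distances: d(A) ≈ 15.1327, d(B) ≈ 10.198, d(C) ≈ 8.0623. Nearest: C = (-7, 9) with distance 8.0623.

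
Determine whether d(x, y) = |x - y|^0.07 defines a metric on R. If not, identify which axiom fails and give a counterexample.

Yes. With 0 < p = 0.07 ≤ 1, d(x,y) = |x-y|^0.07 is a metric on R. Non-negativity and symmetry are immediate; |x-y|^0.07 = 0 ⟺ |x-y| = 0 ⟺ x = y. For the triangle inequality, the function t ↦ t^0.07 is subadditive on [0,∞) when p ≤ 1, so |x-z|^0.07 ≤ (|x-y| + |y-z|)^0.07 ≤ |x-y|^0.07 + |y-z|^0.07.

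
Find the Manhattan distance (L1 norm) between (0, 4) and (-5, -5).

Σ|x_i - y_i| = |0 - (-5)| + |4 - (-5)| = 5 + 9 = 14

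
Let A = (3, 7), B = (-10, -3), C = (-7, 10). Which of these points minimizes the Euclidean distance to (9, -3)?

Distances: d(A) ≈ 11.6619, d(B) = 19, d(C) ≈ 20.6155. Nearest: A = (3, 7) with distance 11.6619.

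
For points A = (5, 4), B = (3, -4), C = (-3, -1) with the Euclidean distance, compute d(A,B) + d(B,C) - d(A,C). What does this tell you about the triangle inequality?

d(A,B) = √(2² + 8²) = √68 ≈ 8.2462, d(B,C) = √(6² + 3²) = √45 ≈ 6.7082, d(A,C) = √(8² + 5²) = √89 ≈ 9.434.
d(A,B) + d(B,C) - d(A,C) = 8.2462 + 6.7082 - 9.434 = 14.9544 - 9.434 = 5.5204 (to 4 decimal places). This is ≥ 0, so the triangle inequality holds for these points.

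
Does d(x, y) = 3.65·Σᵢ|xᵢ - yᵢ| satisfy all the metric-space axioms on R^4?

Yes. The L1 (Manhattan) norm induces a metric on R^4, and multiplying a metric by a positive constant 3.65 > 0 preserves all four axioms: non-negativity (3.65·||x-y|| ≥ 0), identity (3.65·||x-y|| = 0 ⟺ ||x-y|| = 0 ⟺ x = y), symmetry (||x-y|| = ||y-x||), and the triangle inequality (3.65·||x-z|| ≤ 3.65·||x-y|| + 3.65·||y-z||). So d is a metric.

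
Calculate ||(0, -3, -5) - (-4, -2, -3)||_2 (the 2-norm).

(Σ|x_i - y_i|^2)^(1/2) = (|0 - (-4)|^2 + |-3 - (-2)|^2 + |-5 - (-3)|^2)^(1/2)
= (4^2 + 1^2 + 2^2)^(1/2) = (16 + 1 + 4)^(1/2) = (21)^(1/2) ≈ 4.5826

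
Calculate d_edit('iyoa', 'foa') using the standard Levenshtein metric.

Let D[i][j] be the edit distance between the first i characters of 'iyoa' and the first j characters of 'foa', with D[i][0] = i, D[0][j] = j, and D[i][j] = D[i-1][j-1] if the characters match, else 1 + min(D[i-1][j], D[i][j-1], D[i-1][j-1]). Filling the table (rows: prefixes of 'iyoa', columns: prefixes of 'foa'):
     ε  f  o  a
  ε  0  1  2  3
  i  1  1  2  3
  y  2  2  2  3
  o  3  3  2  3
  a  4  4  3  2
The bottom-right entry gives D[4][3] = 2, so no sequence of fewer than 2 edits works. Backtracking through the table gives one optimal edit sequence (2 edits):
  iyoa → yoa (del i @1)
  yoa → foa (sub y→f @1)
Edit distance = 2.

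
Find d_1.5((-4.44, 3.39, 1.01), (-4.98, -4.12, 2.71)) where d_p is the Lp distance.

(Σ|x_i - y_i|^1.5)^(1/1.5) = (|-4.44 - (-4.98)|^1.5 + |3.39 - (-4.12)|^1.5 + |1.01 - 2.71|^1.5)^(1/1.5)
= (0.54^1.5 + 7.51^1.5 + 1.7^1.5)^(1/1.5) ≈ (0.3968 + 20.5807 + 2.2165)^(1/1.5) = (23.194)^(1/1.5) ≈ 8.133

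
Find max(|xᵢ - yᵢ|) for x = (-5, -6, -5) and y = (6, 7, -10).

max(|x_i - y_i|) = max(|-5 - 6|, |-6 - 7|, |-5 - (-10)|) = max(11, 13, 5) = 13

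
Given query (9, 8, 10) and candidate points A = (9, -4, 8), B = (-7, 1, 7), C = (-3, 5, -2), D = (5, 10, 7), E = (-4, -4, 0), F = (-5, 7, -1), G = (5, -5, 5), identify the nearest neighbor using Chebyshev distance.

Distances: d(A) = 12, d(B) = 16, d(C) = 12, d(D) = 4, d(E) = 13, d(F) = 14, d(G) = 13. Nearest: D = (5, 10, 7) with distance 4.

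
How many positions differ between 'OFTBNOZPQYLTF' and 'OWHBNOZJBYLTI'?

Differing positions: 2, 3, 8, 9, 13. Hamming distance = 5.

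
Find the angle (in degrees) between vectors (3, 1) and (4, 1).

With u = (3, 1), v = (4, 1):
u·v = 3·4 + 1·1 = 12 + 1 = 13.
|u| = √(3² + 1²) = √10, |v| = √(4² + 1²) = √17, so |u||v| = √(10·17) = √170.
cos θ = (u·v)/(|u||v|) = 13/√170 ≈ 0.997054
θ = arccos(0.997054) ≈ 4.4°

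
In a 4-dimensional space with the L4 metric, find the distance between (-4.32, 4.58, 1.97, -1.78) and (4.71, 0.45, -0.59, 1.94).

(Σ|x_i - y_i|^4)^(1/4) = (|-4.32 - 4.71|^4 + |4.58 - 0.45|^4 + |1.97 - (-0.59)|^4 + |-1.78 - 1.94|^4)^(1/4)
= (9.03^4 + 4.13^4 + 2.56^4 + 3.72^4)^(1/4) ≈ (6648.9184 + 290.9378 + 42.9497 + 191.5013)^(1/4) = (7174.3072)^(1/4) ≈ 9.2033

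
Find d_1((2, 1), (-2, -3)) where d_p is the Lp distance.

Σ|x_i - y_i| = |2 - (-2)| + |1 - (-3)| = 4 + 4 = 8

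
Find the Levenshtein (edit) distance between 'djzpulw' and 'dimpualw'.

Let D[i][j] be the edit distance between the first i characters of 'djzpulw' and the first j characters of 'dimpualw', with D[i][0] = i, D[0][j] = j, and D[i][j] = D[i-1][j-1] if the characters match, else 1 + min(D[i-1][j], D[i][j-1], D[i-1][j-1]). Filling the table (rows: prefixes of 'djzpulw', columns: prefixes of 'dimpualw'):
     ε  d  i  m  p  u  a  l  w
  ε  0  1  2  3  4  5  6  7  8
  d  1  0  1  2  3  4  5  6  7
  j  2  1  1  2  3  4  5  6  7
  z  3  2  2  2  3  4  5  6  7
  p  4  3  3  3  2  3  4  5  6
  u  5  4  4  4  3  2  3  4  5
  l  6  5  5  5  4  3  3  3  4
  w  7  6  6  6  5  4  4  4  3
The bottom-right entry gives D[7][8] = 3, so no sequence of fewer than 3 edits works. Backtracking through the table gives one optimal edit sequence (3 edits):
  djzpulw → dizpulw (sub j→i @2)
  dizpulw → dimpulw (sub z→m @3)
  dimpulw → dimpualw (ins a @6)
Edit distance = 3.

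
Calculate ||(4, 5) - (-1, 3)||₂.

√(Σ(x_i - y_i)²) = √((4 - (-1))² + (5 - 3)²)
= √(5² + 2²) = √(25 + 4) = √29 ≈ 5.3852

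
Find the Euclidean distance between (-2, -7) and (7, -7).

√(Σ(x_i - y_i)²) = √((-2 - 7)² + (-7 - (-7))²)
= √((-9)² + 0²) = √(81 + 0) = √81 = 9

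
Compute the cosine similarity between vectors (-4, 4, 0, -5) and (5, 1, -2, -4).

With u = (-4, 4, 0, -5), v = (5, 1, -2, -4):
u·v = (-4)·5 + 4·1 + 0·(-2) + (-5)·(-4) = (-20) + 4 + 0 + 20 = 4.
|u| = √((-4)² + 4² + 0² + (-5)²) = √57, |v| = √(5² + 1² + (-2)² + (-4)²) = √46, so |u||v| = √(57·46) = √2622.
cos θ = (u·v)/(|u||v|) = 4/√2622 ≈ 0.0781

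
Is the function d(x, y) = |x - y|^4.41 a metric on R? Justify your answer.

No. d(x,y) = |x-y|^4.41 fails the triangle inequality since p = 4.41 > 1. Counterexample: x = 5, y = 9, z = 21. d(x,z) = |5 - 21|^4.41 = 16^4.41 ≈ 204253.3196, but d(x,y) + d(y,z) = 4^4.41 + 12^4.41 ≈ 451.9439 + 57436.6756 = 57888.6195. Since 204253.3196 > 57888.6195, the triangle inequality is violated.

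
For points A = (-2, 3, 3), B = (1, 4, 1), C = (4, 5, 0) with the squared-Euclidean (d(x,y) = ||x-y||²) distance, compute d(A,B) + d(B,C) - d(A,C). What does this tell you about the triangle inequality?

d(A,B) = 3² + 1² + 2² = 14, d(B,C) = 3² + 1² + 1² = 11, d(A,C) = 6² + 2² + 3² = 49.
d(A,B) + d(B,C) - d(A,C) = 14 + 11 - 49 = 25 - 49 = -24. This is < 0, so the triangle inequality FAILS for these points (squared-Euclidean is not a metric).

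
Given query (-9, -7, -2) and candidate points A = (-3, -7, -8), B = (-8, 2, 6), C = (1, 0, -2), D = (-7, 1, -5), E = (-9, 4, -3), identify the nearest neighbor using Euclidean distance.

Distances: d(A) ≈ 8.4853, d(B) ≈ 12.083, d(C) ≈ 12.2066, d(D) ≈ 8.775, d(E) ≈ 11.0454. Nearest: A = (-3, -7, -8) with distance 8.4853.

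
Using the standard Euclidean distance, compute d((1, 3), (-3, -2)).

(Σ|x_i - y_i|^2)^(1/2) = (|1 - (-3)|^2 + |3 - (-2)|^2)^(1/2)
= (4^2 + 5^2)^(1/2) = (16 + 25)^(1/2) = (41)^(1/2) ≈ 6.4031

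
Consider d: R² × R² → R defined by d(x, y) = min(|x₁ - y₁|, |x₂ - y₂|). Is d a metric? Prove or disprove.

No. d fails identity of indiscernibles: take x = (-5, 0) and y = (-5, 7). Then d(x,y) = min(|-5 - (-5)|, |0 - 7|) = min(0, 7) = 0, yet x ≠ y.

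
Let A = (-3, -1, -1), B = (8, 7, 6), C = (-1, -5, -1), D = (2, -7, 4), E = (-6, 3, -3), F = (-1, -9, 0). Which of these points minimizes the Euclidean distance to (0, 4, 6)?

Distances: d(A) ≈ 9.1104, d(B) ≈ 8.544, d(C) ≈ 11.4455, d(D) ≈ 11.3578, d(E) ≈ 10.8628, d(F) ≈ 14.3527. Nearest: B = (8, 7, 6) with distance 8.544.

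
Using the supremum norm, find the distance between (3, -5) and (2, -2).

max(|x_i - y_i|) = max(|3 - 2|, |-5 - (-2)|) = max(1, 3) = 3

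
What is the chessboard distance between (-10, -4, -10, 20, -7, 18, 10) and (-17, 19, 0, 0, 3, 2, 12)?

max(|x_i - y_i|) = max(|-10 - (-17)|, |-4 - 19|, |-10 - 0|, |20 - 0|, |-7 - 3|, |18 - 2|, |10 - 12|) = max(7, 23, 10, 20, 10, 16, 2) = 23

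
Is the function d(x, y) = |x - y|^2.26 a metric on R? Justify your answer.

No. d(x,y) = |x-y|^2.26 fails the triangle inequality since p = 2.26 > 1. Counterexample: x = 4, y = 13, z = 23. d(x,z) = |4 - 23|^2.26 = 19^2.26 ≈ 776.217, but d(x,y) + d(y,z) = 9^2.26 + 10^2.26 ≈ 143.4129 + 181.9701 = 325.383. Since 776.217 > 325.383, the triangle inequality is violated.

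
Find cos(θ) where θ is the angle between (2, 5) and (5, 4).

With u = (2, 5), v = (5, 4):
u·v = 2·5 + 5·4 = 10 + 20 = 30.
|u| = √(2² + 5²) = √29, |v| = √(5² + 4²) = √41, so |u||v| = √(29·41) = √1189.
cos θ = (u·v)/(|u||v|) = 30/√1189 ≈ 0.87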